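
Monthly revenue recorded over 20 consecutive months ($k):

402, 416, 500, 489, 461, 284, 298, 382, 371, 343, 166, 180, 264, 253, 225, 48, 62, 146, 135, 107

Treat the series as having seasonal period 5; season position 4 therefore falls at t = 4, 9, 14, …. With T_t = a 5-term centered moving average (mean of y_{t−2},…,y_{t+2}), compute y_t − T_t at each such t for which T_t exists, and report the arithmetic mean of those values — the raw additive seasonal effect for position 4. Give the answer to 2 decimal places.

59.00

Season position 4 occurs at t = 4, 9, 14 (where T_t is defined).
t=4: T_4 = 430.0000; y_4 − T_4 = 489 − 430.0000 = 59.0000
t=9: T_9 = 312.0000; y_9 − T_9 = 371 − 312.0000 = 59.0000
t=14: T_14 = 194.0000; y_14 − T_14 = 253 − 194.0000 = 59.0000
Mean deviation: (59.0000 + 59.0000 + 59.0000) / 3 = 59.00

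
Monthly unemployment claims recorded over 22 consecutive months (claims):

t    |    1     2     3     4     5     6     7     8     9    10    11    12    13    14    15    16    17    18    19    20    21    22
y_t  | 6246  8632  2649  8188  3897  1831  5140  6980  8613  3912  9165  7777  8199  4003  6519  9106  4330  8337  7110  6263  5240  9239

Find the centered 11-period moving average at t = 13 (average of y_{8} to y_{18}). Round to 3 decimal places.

6994.636

Sum of periods 8–18: 6980 + 8613 + 3912 + 9165 + 7777 + 8199 + 4003 + 6519 + 9106 + 4330 + 8337 = 76941
Divide by 11: 76941 / 11 = 6994.636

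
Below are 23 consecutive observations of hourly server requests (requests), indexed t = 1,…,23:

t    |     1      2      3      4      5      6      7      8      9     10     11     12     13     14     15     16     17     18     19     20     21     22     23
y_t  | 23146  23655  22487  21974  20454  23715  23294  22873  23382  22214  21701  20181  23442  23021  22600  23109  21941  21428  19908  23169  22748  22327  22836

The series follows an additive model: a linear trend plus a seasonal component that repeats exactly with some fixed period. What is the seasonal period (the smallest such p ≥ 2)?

First differences y_{t+1} − y_t: 509, -1168, -513, -1520, 3261, -421, -421, 509, -1168, -513, -1520, 3261, -421, -421, 509, -1168, …
The difference pattern repeats every 7 terms and not for any smaller step, so p = 7.

7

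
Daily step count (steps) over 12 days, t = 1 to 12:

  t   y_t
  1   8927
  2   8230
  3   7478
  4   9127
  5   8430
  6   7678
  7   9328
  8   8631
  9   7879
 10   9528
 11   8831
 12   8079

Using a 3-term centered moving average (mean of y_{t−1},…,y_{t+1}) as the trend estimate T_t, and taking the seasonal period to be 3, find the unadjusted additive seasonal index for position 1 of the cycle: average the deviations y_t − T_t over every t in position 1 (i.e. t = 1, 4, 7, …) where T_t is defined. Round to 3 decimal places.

782.111

Season position 1 occurs at t = 4, 7, 10 (where T_t is defined).
t=4: T_4 = 8345.00000; y_4 − T_4 = 9127 − 8345.00000 = 782.00000
t=7: T_7 = 8545.66667; y_7 − T_7 = 9328 − 8545.66667 = 782.33333
t=10: T_10 = 8746.00000; y_10 − T_10 = 9528 − 8746.00000 = 782.00000
Mean deviation: (782.00000 + 782.33333 + 782.00000) / 3 = 782.111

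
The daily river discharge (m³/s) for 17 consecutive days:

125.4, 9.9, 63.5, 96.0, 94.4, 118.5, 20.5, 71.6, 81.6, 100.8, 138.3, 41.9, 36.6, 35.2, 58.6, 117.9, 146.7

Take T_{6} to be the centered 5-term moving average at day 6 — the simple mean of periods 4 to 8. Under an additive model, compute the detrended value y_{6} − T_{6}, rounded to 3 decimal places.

Trend T_6 = (96.0 + 94.4 + 118.5 + 20.5 + 71.6) / 5 = 401.0/5 = 80.20000
Detrended value: 118.5 − 80.20000 = 38.300

38.300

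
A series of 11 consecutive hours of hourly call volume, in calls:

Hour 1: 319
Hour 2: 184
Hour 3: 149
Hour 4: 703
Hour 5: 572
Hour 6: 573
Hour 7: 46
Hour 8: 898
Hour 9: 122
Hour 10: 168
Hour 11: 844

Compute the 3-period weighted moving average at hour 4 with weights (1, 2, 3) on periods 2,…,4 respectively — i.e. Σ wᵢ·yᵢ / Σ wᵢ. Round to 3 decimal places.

431.833

Weighted sum: 1·184 + 2·149 + 3·703 = 184 + 298 + 2109 = 2591
Weight total: 1 + 2 + 3 = 6
WMA = 2591 / 6 = 431.833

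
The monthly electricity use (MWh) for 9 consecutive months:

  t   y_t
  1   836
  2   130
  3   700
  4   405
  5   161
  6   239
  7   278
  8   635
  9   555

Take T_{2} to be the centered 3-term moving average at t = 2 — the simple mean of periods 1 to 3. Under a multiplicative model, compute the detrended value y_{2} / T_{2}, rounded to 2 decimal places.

Trend T_2 = (836 + 130 + 700) / 3 = 1666/3 = 555.3333
Ratio to trend: 130 / 555.3333 = 0.23

0.23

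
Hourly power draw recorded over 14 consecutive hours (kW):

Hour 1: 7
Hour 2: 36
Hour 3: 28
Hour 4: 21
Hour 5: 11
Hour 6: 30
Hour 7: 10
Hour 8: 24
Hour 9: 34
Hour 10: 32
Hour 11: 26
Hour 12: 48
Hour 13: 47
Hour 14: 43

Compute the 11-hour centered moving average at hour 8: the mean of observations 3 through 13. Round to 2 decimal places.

28.27

Sum of periods 3–13: 28 + 21 + 11 + 30 + 10 + 24 + 34 + 32 + 26 + 48 + 47 = 311
Divide by 11: 311 / 11 = 28.27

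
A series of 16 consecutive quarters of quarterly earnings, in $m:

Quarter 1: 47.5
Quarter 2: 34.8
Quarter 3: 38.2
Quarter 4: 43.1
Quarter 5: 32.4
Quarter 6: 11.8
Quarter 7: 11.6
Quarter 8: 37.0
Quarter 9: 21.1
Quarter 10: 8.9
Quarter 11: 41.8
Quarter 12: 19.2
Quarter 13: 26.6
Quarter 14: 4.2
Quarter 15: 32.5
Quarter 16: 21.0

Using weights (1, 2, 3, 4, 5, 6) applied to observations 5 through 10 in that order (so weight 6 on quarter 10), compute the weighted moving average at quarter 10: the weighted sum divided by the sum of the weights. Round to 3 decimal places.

Weighted sum: 1·32.4 + 2·11.8 + 3·11.6 + 4·37.0 + 5·21.1 + 6·8.9 = 32.4 + 23.6 + 34.8 + 148.0 + 105.5 + 53.4 = 397.7
Weight total: 1 + 2 + 3 + 4 + 5 + 6 = 21
WMA = 397.7 / 21 = 18.938

18.938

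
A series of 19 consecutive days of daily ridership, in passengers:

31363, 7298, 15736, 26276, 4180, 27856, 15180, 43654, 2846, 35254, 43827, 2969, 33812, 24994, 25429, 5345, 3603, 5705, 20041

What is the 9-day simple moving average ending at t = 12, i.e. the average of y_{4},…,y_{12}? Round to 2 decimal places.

Sum of periods 4–12: 26276 + 4180 + 27856 + 15180 + 43654 + 2846 + 35254 + 43827 + 2969 = 202042
Divide by 9: 202042 / 9 = 22449.11

22449.11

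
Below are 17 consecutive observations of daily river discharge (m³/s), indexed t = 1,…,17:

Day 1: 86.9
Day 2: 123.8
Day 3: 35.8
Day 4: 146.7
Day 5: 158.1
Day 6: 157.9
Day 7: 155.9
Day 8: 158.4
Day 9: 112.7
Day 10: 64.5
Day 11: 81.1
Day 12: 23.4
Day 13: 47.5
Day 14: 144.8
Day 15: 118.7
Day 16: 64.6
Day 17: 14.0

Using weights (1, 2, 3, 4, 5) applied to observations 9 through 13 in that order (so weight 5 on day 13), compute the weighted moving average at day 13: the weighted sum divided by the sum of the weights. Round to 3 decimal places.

Weighted sum: 1·112.7 + 2·64.5 + 3·81.1 + 4·23.4 + 5·47.5 = 112.7 + 129.0 + 243.3 + 93.6 + 237.5 = 816.1
Weight total: 1 + 2 + 3 + 4 + 5 = 15
WMA = 816.1 / 15 = 54.407

54.407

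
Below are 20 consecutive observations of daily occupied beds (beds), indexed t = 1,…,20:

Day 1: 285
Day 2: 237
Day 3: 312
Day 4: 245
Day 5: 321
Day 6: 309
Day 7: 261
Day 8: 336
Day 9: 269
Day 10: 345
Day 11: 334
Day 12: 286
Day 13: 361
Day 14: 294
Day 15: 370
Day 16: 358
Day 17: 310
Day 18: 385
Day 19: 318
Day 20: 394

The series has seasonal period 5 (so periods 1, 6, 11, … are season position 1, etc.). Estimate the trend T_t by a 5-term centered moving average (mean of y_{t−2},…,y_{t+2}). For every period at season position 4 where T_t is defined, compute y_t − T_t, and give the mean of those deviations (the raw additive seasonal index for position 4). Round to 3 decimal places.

Season position 4 occurs at t = 4, 9, 14 (where T_t is defined).
t=4: T_4 = 284.80000; y_4 − T_4 = 245 − 284.80000 = -39.80000
t=9: T_9 = 309.00000; y_9 − T_9 = 269 − 309.00000 = -40.00000
t=14: T_14 = 333.80000; y_14 − T_14 = 294 − 333.80000 = -39.80000
Mean deviation: (-39.80000 + -40.00000 + -39.80000) / 3 = -39.867

-39.867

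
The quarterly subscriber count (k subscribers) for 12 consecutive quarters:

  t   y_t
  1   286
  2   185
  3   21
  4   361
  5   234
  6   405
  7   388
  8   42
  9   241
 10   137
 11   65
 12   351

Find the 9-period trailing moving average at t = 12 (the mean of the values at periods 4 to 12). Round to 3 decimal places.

247.111

Sum of periods 4–12: 361 + 234 + 405 + 388 + 42 + 241 + 137 + 65 + 351 = 2224
Divide by 9: 2224 / 9 = 247.111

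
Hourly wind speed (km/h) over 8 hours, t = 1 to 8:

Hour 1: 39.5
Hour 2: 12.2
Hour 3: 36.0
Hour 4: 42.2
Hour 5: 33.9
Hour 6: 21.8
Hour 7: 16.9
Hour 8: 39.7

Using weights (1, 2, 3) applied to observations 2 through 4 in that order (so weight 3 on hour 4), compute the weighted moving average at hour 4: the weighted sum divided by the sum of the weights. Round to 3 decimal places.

35.133

Weighted sum: 1·12.2 + 2·36.0 + 3·42.2 = 12.2 + 72.0 + 126.6 = 210.8
Weight total: 1 + 2 + 3 = 6
WMA = 210.8 / 6 = 35.133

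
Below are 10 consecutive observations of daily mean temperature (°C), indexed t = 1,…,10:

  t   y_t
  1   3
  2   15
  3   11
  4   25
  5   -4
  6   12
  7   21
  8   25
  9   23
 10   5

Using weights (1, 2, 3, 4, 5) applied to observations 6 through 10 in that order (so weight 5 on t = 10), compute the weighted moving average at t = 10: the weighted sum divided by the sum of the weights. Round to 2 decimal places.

Weighted sum: 1·12 + 2·21 + 3·25 + 4·23 + 5·5 = 12 + 42 + 75 + 92 + 25 = 246
Weight total: 1 + 2 + 3 + 4 + 5 = 15
WMA = 246 / 15 = 16.40

16.40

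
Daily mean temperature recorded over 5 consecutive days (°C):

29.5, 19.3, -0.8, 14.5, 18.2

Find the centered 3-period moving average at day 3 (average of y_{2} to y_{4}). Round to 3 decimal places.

11.000

Sum of periods 2–4: 19.3 + (-0.8) + 14.5 = 33.0
Divide by 3: 33.0 / 3 = 11.000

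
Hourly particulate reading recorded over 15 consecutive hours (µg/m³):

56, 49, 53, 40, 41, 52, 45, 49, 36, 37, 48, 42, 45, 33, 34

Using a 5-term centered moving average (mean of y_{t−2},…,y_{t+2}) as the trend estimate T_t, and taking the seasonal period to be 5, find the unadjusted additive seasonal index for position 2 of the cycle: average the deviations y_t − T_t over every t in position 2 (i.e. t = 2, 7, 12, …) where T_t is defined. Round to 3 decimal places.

Season position 2 occurs at t = 7, 12 (where T_t is defined).
t=7: T_7 = 44.60000; y_7 − T_7 = 45 − 44.60000 = 0.40000
t=12: T_12 = 41.00000; y_12 − T_12 = 42 − 41.00000 = 1.00000
Mean deviation: (0.40000 + 1.00000) / 2 = 0.700

0.700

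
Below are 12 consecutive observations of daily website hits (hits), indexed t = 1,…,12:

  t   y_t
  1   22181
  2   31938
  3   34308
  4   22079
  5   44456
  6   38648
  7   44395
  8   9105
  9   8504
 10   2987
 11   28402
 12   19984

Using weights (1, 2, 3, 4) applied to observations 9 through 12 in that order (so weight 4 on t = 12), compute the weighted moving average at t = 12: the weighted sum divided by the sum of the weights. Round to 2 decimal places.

Weighted sum: 1·8504 + 2·2987 + 3·28402 + 4·19984 = 8504 + 5974 + 85206 + 79936 = 179620
Weight total: 1 + 2 + 3 + 4 = 10
WMA = 179620 / 10 = 17962.00

17962.00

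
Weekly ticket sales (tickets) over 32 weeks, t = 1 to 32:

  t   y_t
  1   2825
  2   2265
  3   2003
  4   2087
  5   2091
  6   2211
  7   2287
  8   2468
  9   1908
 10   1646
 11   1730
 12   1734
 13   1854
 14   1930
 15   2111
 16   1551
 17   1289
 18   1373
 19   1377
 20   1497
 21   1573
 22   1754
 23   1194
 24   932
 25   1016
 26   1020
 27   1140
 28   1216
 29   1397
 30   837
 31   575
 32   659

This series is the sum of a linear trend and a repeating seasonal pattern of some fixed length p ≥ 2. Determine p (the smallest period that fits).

First differences y_{t+1} − y_t: -560, -262, 84, 4, 120, 76, 181, -560, -262, 84, 4, 120, 76, 181, -560, -262, …
The difference pattern repeats every 7 terms and not for any smaller step, so p = 7.

7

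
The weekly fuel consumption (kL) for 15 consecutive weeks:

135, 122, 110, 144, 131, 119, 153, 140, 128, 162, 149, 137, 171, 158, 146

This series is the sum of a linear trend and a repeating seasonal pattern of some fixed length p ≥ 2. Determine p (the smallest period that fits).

First differences y_{t+1} − y_t: -13, -12, 34, -13, -12, 34, -13, -12, …
The difference pattern repeats every 3 terms and not for any smaller step, so p = 3.

3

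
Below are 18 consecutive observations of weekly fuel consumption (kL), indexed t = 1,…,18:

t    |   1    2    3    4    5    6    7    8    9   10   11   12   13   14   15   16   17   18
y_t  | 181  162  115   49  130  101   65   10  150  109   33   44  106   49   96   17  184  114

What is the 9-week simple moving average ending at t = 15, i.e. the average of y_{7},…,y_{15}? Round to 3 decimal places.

Sum of periods 7–15: 65 + 10 + 150 + 109 + 33 + 44 + 106 + 49 + 96 = 662
Divide by 9: 662 / 9 = 73.556

73.556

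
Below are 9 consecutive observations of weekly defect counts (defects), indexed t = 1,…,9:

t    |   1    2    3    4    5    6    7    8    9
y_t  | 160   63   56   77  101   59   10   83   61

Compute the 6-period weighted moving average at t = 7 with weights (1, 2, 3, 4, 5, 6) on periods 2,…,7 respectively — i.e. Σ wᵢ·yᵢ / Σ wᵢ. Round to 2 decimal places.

Weighted sum: 1·63 + 2·56 + 3·77 + 4·101 + 5·59 + 6·10 = 63 + 112 + 231 + 404 + 295 + 60 = 1165
Weight total: 1 + 2 + 3 + 4 + 5 + 6 = 21
WMA = 1165 / 21 = 55.48

55.48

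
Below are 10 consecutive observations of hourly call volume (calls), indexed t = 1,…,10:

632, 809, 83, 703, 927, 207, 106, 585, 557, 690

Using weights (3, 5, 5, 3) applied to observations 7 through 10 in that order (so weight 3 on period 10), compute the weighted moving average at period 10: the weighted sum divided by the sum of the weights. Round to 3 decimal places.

506.125

Weighted sum: 3·106 + 5·585 + 5·557 + 3·690 = 318 + 2925 + 2785 + 2070 = 8098
Weight total: 3 + 5 + 5 + 3 = 16
WMA = 8098 / 16 = 506.125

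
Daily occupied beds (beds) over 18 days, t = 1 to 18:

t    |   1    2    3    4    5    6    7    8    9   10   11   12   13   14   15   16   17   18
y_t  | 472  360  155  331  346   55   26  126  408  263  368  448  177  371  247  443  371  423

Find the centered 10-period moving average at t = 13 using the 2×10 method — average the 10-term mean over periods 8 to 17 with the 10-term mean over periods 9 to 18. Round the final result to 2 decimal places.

Sum over 8–17: 126 + 408 + 263 + 368 + 448 + 177 + 371 + 247 + 443 + 371 = 3222
Sum over 9–18: 408 + 263 + 368 + 448 + 177 + 371 + 247 + 443 + 371 + 423 = 3519
CMA at t=13 = (3222 + 3519) / (2·10) = 6741 / 20 = 337.05

337.05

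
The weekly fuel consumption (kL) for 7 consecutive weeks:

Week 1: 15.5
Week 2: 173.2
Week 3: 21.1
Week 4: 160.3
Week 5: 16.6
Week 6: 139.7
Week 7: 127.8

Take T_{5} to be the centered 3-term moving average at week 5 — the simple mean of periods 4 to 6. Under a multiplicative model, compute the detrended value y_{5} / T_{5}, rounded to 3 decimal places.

0.157

Trend T_5 = (160.3 + 16.6 + 139.7) / 3 = 316.6/3 = 105.53333
Ratio to trend: 16.6 / 105.53333 = 0.157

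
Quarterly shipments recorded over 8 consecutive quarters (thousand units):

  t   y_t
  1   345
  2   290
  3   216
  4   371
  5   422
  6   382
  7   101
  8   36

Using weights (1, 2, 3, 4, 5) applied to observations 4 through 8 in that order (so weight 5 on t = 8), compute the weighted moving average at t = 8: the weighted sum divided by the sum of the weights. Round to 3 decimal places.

196.333

Weighted sum: 1·371 + 2·422 + 3·382 + 4·101 + 5·36 = 371 + 844 + 1146 + 404 + 180 = 2945
Weight total: 1 + 2 + 3 + 4 + 5 = 15
WMA = 2945 / 15 = 196.333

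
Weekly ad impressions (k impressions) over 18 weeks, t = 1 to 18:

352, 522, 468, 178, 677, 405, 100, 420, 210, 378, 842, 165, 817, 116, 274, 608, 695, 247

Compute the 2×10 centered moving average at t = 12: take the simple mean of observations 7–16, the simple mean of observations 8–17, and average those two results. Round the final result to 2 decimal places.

422.75

Sum over 7–16: 100 + 420 + 210 + 378 + 842 + 165 + 817 + 116 + 274 + 608 = 3930
Sum over 8–17: 420 + 210 + 378 + 842 + 165 + 817 + 116 + 274 + 608 + 695 = 4525
CMA at t=12 = (3930 + 4525) / (2·10) = 8455 / 20 = 422.75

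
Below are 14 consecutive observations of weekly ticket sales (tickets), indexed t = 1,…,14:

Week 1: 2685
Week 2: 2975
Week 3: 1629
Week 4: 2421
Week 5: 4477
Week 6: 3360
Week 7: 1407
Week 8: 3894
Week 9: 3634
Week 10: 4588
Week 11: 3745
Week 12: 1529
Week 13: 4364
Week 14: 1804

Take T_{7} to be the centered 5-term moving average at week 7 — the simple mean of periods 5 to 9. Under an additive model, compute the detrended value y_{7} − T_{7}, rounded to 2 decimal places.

-1947.40

Trend T_7 = (4477 + 3360 + 1407 + 3894 + 3634) / 5 = 16772/5 = 3354.4000
Detrended value: 1407 − 3354.4000 = -1947.40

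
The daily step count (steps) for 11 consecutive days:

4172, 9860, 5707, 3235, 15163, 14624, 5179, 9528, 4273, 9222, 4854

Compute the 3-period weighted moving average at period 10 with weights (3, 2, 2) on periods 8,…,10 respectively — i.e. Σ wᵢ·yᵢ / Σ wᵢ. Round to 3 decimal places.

7939.143

Weighted sum: 3·9528 + 2·4273 + 2·9222 = 28584 + 8546 + 18444 = 55574
Weight total: 3 + 2 + 2 = 7
WMA = 55574 / 7 = 7939.143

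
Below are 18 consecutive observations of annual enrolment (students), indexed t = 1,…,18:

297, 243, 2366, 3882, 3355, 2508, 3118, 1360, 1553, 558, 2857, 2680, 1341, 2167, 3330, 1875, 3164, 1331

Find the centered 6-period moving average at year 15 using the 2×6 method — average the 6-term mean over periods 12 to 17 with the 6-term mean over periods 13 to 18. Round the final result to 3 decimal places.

2313.750

Sum over 12–17: 2680 + 1341 + 2167 + 3330 + 1875 + 3164 = 14557
Sum over 13–18: 1341 + 2167 + 3330 + 1875 + 3164 + 1331 = 13208
CMA at t=15 = (14557 + 13208) / (2·6) = 27765 / 12 = 2313.750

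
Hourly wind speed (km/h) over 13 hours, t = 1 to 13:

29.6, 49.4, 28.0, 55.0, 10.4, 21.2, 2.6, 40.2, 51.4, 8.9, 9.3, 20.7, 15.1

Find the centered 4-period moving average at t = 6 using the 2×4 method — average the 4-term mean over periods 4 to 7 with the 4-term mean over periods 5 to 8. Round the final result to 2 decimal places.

Sum over 4–7: 55.0 + 10.4 + 21.2 + 2.6 = 89.2
Sum over 5–8: 10.4 + 21.2 + 2.6 + 40.2 = 74.4
CMA at t=6 = (89.2 + 74.4) / (2·4) = 163.6 / 8 = 20.45

20.45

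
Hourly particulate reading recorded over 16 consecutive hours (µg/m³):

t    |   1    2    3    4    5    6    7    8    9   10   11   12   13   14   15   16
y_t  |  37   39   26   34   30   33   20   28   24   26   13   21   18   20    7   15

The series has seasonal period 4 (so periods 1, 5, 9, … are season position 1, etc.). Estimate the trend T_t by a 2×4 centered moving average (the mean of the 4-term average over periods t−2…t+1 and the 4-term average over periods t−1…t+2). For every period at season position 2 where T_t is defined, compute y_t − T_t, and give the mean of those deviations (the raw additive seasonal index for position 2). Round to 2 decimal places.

4.29

Season position 2 occurs at t = 6, 10, 14 (where T_t is defined).
t=6: T_6 = 28.5000; y_6 − T_6 = 33 − 28.5000 = 4.5000
t=10: T_10 = 21.8750; y_10 − T_10 = 26 − 21.8750 = 4.1250
t=14: T_14 = 15.7500; y_14 − T_14 = 20 − 15.7500 = 4.2500
Mean deviation: (4.5000 + 4.1250 + 4.2500) / 3 = 4.29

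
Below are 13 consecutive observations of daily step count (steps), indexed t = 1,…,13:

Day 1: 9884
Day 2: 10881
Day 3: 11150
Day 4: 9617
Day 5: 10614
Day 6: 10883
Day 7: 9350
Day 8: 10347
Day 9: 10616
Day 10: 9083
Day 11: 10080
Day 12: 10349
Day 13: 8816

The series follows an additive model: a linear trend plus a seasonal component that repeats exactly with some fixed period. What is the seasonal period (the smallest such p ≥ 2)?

First differences y_{t+1} − y_t: 997, 269, -1533, 997, 269, -1533, 997, 269, …
The difference pattern repeats every 3 terms and not for any smaller step, so p = 3.

3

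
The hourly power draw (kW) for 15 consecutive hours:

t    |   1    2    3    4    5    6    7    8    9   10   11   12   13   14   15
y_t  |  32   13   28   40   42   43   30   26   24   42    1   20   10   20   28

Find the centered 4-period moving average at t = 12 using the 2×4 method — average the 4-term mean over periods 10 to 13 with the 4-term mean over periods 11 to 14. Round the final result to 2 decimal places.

15.50

Sum over 10–13: 42 + 1 + 20 + 10 = 73
Sum over 11–14: 1 + 20 + 10 + 20 = 51
CMA at t=12 = (73 + 51) / (2·4) = 124 / 8 = 15.50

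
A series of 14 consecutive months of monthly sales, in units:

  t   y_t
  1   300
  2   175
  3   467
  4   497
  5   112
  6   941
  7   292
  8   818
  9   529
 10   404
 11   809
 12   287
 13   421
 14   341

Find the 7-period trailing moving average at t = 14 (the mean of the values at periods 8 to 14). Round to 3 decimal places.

515.571

Sum of periods 8–14: 818 + 529 + 404 + 809 + 287 + 421 + 341 = 3609
Divide by 7: 3609 / 7 = 515.571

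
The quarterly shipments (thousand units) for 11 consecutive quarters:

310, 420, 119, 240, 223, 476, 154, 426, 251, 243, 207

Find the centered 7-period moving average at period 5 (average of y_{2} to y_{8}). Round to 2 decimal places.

294.00

Sum of periods 2–8: 420 + 119 + 240 + 223 + 476 + 154 + 426 = 2058
Divide by 7: 2058 / 7 = 294.00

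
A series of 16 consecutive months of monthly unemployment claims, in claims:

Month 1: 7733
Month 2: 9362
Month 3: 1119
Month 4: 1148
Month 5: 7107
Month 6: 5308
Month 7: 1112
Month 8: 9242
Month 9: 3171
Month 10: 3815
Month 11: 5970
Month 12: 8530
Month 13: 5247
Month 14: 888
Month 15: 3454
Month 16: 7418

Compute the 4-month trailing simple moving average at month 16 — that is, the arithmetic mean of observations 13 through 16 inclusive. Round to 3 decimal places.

Sum of periods 13–16: 5247 + 888 + 3454 + 7418 = 17007
Divide by 4: 17007 / 4 = 4251.750

4251.750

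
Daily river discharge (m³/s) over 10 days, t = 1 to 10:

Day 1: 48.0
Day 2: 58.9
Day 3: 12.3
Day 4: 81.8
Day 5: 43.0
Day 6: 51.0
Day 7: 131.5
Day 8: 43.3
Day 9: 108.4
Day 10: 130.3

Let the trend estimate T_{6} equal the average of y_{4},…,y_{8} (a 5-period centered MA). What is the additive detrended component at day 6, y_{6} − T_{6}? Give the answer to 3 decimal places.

-19.120

Trend T_6 = (81.8 + 43.0 + 51.0 + 131.5 + 43.3) / 5 = 350.6/5 = 70.12000
Detrended value: 51.0 − 70.12000 = -19.120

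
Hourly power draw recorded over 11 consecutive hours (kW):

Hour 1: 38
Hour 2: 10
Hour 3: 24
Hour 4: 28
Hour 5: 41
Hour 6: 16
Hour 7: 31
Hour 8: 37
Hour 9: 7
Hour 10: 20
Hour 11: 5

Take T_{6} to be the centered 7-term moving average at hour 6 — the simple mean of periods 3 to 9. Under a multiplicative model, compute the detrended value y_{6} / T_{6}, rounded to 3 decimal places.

0.609

Trend T_6 = (24 + 28 + 41 + 16 + 31 + 37 + 7) / 7 = 184/7 = 26.28571
Ratio to trend: 16 / 26.28571 = 0.609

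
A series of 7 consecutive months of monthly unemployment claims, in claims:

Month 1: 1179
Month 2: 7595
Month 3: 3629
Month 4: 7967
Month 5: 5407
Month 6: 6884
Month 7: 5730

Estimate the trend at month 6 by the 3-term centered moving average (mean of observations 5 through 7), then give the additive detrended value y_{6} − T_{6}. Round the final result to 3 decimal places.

877.000

Trend T_6 = (5407 + 6884 + 5730) / 3 = 18021/3 = 6007.00000
Detrended value: 6884 − 6007.00000 = 877.000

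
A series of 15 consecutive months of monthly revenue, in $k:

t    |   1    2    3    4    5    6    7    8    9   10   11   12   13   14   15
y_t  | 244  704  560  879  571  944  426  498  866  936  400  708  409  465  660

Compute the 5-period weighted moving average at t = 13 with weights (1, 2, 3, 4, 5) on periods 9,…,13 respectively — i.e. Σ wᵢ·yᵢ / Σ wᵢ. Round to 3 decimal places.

587.667

Weighted sum: 1·866 + 2·936 + 3·400 + 4·708 + 5·409 = 866 + 1872 + 1200 + 2832 + 2045 = 8815
Weight total: 1 + 2 + 3 + 4 + 5 = 15
WMA = 8815 / 15 = 587.667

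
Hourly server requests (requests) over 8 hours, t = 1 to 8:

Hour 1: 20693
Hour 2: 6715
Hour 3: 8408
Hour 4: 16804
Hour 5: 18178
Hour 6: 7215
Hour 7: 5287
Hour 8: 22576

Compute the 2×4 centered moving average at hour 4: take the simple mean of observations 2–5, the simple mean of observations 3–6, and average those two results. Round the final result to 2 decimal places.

Sum over 2–5: 6715 + 8408 + 16804 + 18178 = 50105
Sum over 3–6: 8408 + 16804 + 18178 + 7215 = 50605
CMA at t=4 = (50105 + 50605) / (2·4) = 100710 / 8 = 12588.75

12588.75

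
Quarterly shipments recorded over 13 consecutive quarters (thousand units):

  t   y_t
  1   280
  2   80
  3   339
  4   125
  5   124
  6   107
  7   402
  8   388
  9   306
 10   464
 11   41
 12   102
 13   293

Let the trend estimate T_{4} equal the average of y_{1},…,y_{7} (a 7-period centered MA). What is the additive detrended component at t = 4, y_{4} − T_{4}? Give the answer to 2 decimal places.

Trend T_4 = (280 + 80 + 339 + 125 + 124 + 107 + 402) / 7 = 1457/7 = 208.1429
Detrended value: 125 − 208.1429 = -83.14

-83.14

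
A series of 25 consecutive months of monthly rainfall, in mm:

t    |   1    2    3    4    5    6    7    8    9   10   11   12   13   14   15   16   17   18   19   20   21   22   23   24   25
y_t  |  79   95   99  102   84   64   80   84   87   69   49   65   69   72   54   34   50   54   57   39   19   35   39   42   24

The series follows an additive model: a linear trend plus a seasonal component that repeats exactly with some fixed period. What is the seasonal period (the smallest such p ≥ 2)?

5

First differences y_{t+1} − y_t: 16, 4, 3, -18, -20, 16, 4, 3, -18, -20, 16, 4, …
The difference pattern repeats every 5 terms and not for any smaller step, so p = 5.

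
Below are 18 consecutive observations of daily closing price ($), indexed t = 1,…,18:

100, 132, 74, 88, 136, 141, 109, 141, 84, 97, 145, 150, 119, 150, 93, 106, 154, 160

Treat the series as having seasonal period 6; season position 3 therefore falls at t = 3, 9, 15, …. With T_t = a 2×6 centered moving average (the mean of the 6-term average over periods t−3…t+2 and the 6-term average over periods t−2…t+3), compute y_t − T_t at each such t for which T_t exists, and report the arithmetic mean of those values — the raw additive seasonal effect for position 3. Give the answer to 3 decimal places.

Season position 3 occurs at t = 9, 15 (where T_t is defined).
t=9: T_9 = 120.25000; y_9 − T_9 = 84 − 120.25000 = -36.25000
t=15: T_15 = 129.50000; y_15 − T_15 = 93 − 129.50000 = -36.50000
Mean deviation: (-36.25000 + -36.50000) / 2 = -36.375

-36.375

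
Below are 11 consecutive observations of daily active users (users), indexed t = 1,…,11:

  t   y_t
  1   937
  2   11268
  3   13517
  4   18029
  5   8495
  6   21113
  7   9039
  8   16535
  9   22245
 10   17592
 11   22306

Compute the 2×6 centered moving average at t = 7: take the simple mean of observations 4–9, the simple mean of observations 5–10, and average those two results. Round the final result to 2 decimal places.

Sum over 4–9: 18029 + 8495 + 21113 + 9039 + 16535 + 22245 = 95456
Sum over 5–10: 8495 + 21113 + 9039 + 16535 + 22245 + 17592 = 95019
CMA at t=7 = (95456 + 95019) / (2·6) = 190475 / 12 = 15872.92

15872.92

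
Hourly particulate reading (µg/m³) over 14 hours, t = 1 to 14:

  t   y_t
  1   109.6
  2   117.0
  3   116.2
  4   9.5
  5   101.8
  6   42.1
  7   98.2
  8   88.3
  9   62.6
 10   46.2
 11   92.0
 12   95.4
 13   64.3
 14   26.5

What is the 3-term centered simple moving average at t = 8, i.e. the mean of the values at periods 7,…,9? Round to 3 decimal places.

Sum of periods 7–9: 98.2 + 88.3 + 62.6 = 249.1
Divide by 3: 249.1 / 3 = 83.033

83.033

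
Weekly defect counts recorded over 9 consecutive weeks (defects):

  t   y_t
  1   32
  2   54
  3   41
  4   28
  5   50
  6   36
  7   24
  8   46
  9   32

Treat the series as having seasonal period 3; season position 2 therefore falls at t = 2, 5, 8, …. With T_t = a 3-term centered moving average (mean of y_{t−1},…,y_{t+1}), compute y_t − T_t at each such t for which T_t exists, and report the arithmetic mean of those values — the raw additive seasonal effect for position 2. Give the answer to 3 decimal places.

Season position 2 occurs at t = 2, 5, 8 (where T_t is defined).
t=2: T_2 = 42.33333; y_2 − T_2 = 54 − 42.33333 = 11.66667
t=5: T_5 = 38.00000; y_5 − T_5 = 50 − 38.00000 = 12.00000
t=8: T_8 = 34.00000; y_8 − T_8 = 46 − 34.00000 = 12.00000
Mean deviation: (11.66667 + 12.00000 + 12.00000) / 3 = 11.889

11.889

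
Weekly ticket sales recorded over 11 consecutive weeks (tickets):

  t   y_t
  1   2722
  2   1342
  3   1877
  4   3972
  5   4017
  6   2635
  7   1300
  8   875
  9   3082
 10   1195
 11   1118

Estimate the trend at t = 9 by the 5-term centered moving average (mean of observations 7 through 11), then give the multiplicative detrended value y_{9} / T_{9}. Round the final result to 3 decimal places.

2.036

Trend T_9 = (1300 + 875 + 3082 + 1195 + 1118) / 5 = 7570/5 = 1514.00000
Ratio to trend: 3082 / 1514.00000 = 2.036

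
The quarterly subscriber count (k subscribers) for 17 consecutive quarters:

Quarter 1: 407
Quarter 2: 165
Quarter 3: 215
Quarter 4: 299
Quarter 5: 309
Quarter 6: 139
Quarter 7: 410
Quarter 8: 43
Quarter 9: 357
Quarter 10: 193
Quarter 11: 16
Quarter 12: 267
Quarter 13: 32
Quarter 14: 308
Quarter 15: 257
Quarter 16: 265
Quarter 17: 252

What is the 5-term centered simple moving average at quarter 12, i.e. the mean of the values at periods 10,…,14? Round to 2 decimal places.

163.20

Sum of periods 10–14: 193 + 16 + 267 + 32 + 308 = 816
Divide by 5: 816 / 5 = 163.20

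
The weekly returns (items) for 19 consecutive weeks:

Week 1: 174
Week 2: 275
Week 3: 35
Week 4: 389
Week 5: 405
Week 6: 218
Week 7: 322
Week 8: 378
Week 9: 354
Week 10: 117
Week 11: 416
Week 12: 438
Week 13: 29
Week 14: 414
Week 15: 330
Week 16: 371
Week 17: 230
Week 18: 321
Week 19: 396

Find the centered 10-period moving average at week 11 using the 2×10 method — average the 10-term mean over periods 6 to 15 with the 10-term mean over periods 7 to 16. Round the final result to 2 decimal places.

Sum over 6–15: 218 + 322 + 378 + 354 + 117 + 416 + 438 + 29 + 414 + 330 = 3016
Sum over 7–16: 322 + 378 + 354 + 117 + 416 + 438 + 29 + 414 + 330 + 371 = 3169
CMA at t=11 = (3016 + 3169) / (2·10) = 6185 / 20 = 309.25

309.25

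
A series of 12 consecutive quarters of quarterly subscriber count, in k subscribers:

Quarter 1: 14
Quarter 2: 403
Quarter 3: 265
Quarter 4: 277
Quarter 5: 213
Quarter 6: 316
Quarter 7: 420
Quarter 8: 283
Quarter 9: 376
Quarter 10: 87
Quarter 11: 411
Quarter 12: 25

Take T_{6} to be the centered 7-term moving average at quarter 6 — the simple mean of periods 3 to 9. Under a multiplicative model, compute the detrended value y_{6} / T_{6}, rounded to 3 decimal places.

Trend T_6 = (265 + 277 + 213 + 316 + 420 + 283 + 376) / 7 = 2150/7 = 307.14286
Ratio to trend: 316 / 307.14286 = 1.029

1.029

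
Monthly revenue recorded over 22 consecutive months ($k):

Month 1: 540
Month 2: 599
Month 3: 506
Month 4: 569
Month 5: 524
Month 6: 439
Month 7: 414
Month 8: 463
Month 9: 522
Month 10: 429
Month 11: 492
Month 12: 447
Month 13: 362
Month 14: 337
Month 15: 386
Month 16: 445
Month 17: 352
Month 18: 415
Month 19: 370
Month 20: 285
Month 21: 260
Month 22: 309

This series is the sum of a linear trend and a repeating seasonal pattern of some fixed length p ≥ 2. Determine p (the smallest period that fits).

First differences y_{t+1} − y_t: 59, -93, 63, -45, -85, -25, 49, 59, -93, 63, -45, -85, -25, 49, 59, -93, …
The difference pattern repeats every 7 terms and not for any smaller step, so p = 7.

7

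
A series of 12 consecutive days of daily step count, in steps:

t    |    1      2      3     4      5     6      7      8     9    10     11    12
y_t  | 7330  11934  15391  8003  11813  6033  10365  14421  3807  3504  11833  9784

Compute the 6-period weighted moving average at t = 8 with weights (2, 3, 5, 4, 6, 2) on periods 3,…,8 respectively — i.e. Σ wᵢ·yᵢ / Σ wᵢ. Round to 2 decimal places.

10410.00

Weighted sum: 2·15391 + 3·8003 + 5·11813 + 4·6033 + 6·10365 + 2·14421 = 30782 + 24009 + 59065 + 24132 + 62190 + 28842 = 229020
Weight total: 2 + 3 + 5 + 4 + 6 + 2 = 22
WMA = 229020 / 22 = 10410.00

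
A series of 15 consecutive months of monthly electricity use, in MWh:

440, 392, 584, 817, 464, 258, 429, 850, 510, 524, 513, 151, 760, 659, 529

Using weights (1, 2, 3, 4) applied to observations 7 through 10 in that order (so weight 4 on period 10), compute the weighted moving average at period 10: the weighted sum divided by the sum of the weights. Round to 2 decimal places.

575.50

Weighted sum: 1·429 + 2·850 + 3·510 + 4·524 = 429 + 1700 + 1530 + 2096 = 5755
Weight total: 1 + 2 + 3 + 4 = 10
WMA = 5755 / 10 = 575.50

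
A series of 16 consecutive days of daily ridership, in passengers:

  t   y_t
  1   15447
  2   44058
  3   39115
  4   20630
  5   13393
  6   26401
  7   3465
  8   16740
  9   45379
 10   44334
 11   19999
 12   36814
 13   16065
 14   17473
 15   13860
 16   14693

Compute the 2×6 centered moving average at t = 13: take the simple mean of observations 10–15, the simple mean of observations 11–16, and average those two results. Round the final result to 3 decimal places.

Sum over 10–15: 44334 + 19999 + 36814 + 16065 + 17473 + 13860 = 148545
Sum over 11–16: 19999 + 36814 + 16065 + 17473 + 13860 + 14693 = 118904
CMA at t=13 = (148545 + 118904) / (2·6) = 267449 / 12 = 22287.417

22287.417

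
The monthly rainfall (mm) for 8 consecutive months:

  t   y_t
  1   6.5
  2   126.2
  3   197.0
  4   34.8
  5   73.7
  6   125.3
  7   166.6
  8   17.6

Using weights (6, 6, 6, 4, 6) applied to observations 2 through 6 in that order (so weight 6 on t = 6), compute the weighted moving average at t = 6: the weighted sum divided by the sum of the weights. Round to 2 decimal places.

Weighted sum: 6·126.2 + 6·197.0 + 6·34.8 + 4·73.7 + 6·125.3 = 757.2 + 1182.0 + 208.8 + 294.8 + 751.8 = 3194.6
Weight total: 6 + 6 + 6 + 4 + 6 = 28
WMA = 3194.6 / 28 = 114.09

114.09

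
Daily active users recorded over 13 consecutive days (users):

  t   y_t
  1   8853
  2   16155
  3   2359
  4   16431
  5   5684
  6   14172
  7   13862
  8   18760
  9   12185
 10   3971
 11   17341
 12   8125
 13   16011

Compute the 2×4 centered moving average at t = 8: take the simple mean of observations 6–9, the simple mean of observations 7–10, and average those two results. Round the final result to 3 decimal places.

Sum over 6–9: 14172 + 13862 + 18760 + 12185 = 58979
Sum over 7–10: 13862 + 18760 + 12185 + 3971 = 48778
CMA at t=8 = (58979 + 48778) / (2·4) = 107757 / 8 = 13469.625

13469.625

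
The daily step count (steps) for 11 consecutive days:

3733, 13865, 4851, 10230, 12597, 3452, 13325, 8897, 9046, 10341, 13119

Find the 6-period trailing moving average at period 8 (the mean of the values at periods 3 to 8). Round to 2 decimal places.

Sum of periods 3–8: 4851 + 10230 + 12597 + 3452 + 13325 + 8897 = 53352
Divide by 6: 53352 / 6 = 8892.00

8892.00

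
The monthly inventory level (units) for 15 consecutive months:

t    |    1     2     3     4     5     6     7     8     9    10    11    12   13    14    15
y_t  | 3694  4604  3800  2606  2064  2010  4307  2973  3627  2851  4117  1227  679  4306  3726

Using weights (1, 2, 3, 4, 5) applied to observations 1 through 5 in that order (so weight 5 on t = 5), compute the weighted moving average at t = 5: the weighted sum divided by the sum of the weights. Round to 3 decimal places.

Weighted sum: 1·3694 + 2·4604 + 3·3800 + 4·2606 + 5·2064 = 3694 + 9208 + 11400 + 10424 + 10320 = 45046
Weight total: 1 + 2 + 3 + 4 + 5 = 15
WMA = 45046 / 15 = 3003.067

3003.067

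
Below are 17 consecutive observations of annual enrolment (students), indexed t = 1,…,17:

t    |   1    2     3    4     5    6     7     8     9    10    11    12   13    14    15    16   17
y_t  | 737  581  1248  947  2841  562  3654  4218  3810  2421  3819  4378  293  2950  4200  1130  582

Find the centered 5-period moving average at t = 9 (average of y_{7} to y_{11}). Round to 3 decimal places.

3584.400

Sum of periods 7–11: 3654 + 4218 + 3810 + 2421 + 3819 = 17922
Divide by 5: 17922 / 5 = 3584.400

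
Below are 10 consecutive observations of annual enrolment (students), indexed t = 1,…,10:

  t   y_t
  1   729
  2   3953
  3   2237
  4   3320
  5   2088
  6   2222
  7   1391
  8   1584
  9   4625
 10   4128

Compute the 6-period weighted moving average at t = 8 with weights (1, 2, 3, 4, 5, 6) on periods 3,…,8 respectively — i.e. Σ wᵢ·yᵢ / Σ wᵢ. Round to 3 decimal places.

1928.000

Weighted sum: 1·2237 + 2·3320 + 3·2088 + 4·2222 + 5·1391 + 6·1584 = 2237 + 6640 + 6264 + 8888 + 6955 + 9504 = 40488
Weight total: 1 + 2 + 3 + 4 + 5 + 6 = 21
WMA = 40488 / 21 = 1928.000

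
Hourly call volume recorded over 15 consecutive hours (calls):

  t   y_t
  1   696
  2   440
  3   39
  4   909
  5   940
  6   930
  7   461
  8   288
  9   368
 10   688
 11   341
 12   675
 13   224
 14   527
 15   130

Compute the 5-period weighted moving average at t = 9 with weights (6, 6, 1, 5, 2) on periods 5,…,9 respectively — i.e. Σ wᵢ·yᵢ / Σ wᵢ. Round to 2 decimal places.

692.85

Weighted sum: 6·940 + 6·930 + 1·461 + 5·288 + 2·368 = 5640 + 5580 + 461 + 1440 + 736 = 13857
Weight total: 6 + 6 + 1 + 5 + 2 = 20
WMA = 13857 / 20 = 692.85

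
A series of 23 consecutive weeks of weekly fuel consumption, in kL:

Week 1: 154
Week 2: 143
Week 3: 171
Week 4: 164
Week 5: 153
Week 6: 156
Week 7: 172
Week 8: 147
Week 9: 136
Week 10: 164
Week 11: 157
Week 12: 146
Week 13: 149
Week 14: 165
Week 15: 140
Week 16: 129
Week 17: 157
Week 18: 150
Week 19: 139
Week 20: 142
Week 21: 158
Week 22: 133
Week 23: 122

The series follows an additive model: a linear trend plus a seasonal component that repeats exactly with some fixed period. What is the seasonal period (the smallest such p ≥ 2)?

7

First differences y_{t+1} − y_t: -11, 28, -7, -11, 3, 16, -25, -11, 28, -7, -11, 3, 16, -25, -11, 28, …
The difference pattern repeats every 7 terms and not for any smaller step, so p = 7.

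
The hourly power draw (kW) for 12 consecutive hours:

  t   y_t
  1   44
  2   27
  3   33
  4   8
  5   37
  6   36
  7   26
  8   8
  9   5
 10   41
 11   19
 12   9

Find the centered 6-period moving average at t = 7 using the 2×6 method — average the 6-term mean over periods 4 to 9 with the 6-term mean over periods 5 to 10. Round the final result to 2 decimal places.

Sum over 4–9: 8 + 37 + 36 + 26 + 8 + 5 = 120
Sum over 5–10: 37 + 36 + 26 + 8 + 5 + 41 = 153
CMA at t=7 = (120 + 153) / (2·6) = 273 / 12 = 22.75

22.75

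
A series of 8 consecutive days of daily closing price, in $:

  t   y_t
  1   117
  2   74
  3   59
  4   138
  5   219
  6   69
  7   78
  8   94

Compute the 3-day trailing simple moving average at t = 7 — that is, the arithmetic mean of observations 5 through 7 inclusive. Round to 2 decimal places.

Sum of periods 5–7: 219 + 69 + 78 = 366
Divide by 3: 366 / 3 = 122.00

122.00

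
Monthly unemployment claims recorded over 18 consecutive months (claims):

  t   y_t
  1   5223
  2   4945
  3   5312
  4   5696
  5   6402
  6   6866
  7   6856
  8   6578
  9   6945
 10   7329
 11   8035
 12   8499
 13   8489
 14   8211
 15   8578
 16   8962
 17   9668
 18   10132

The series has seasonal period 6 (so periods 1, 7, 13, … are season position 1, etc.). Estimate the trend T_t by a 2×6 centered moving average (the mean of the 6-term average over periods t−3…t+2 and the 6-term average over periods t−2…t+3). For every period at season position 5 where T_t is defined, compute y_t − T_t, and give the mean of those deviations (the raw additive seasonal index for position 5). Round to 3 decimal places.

253.083

Season position 5 occurs at t = 5, 11 (where T_t is defined).
t=5: T_5 = 6148.91667; y_5 − T_5 = 6402 − 6148.91667 = 253.08333
t=11: T_11 = 7781.91667; y_11 − T_11 = 8035 − 7781.91667 = 253.08333
Mean deviation: (253.08333 + 253.08333) / 2 = 253.083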